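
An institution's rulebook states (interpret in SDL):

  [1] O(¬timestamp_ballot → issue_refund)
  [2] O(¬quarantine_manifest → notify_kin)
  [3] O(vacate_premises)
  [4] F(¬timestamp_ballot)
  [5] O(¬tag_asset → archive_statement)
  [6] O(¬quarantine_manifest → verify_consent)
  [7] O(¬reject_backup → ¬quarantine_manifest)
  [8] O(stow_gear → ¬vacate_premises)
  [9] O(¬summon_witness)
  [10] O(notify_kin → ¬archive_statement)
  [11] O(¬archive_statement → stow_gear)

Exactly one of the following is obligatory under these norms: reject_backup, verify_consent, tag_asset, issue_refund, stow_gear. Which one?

From premise 3 we have O(vacate_premises).
Premise 8, O(stow_gear → ¬vacate_premises), contraposes to O(vacate_premises → ¬stow_gear); with O(vacate_premises) we get O(¬stow_gear).
Premise 11, O(¬archive_statement → stow_gear), contraposes to O(¬stow_gear → archive_statement); with O(¬stow_gear) we get O(archive_statement).
The contrapositive of premise 10 (O(notify_kin → ¬archive_statement)) is O(archive_statement → ¬notify_kin), and O(archive_statement) is already established, so O(¬notify_kin).
Premise 2, O(¬quarantine_manifest → notify_kin), contraposes to O(¬notify_kin → quarantine_manifest); with O(¬notify_kin) we get O(quarantine_manifest).
Premise 7 is O(¬reject_backup → ¬quarantine_manifest); contrapositively O(quarantine_manifest → reject_backup). Since O(quarantine_manifest) holds, K gives O(reject_backup).
So O(reject_backup) holds — reject_backup is obligatory. None of the other listed options is made obligatory by any chain of premises.

reject_backup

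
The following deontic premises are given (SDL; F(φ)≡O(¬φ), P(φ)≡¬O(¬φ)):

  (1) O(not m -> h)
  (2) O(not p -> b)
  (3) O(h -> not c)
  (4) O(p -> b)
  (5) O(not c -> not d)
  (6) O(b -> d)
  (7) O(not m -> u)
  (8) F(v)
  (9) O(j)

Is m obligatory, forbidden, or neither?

Premises 4 and 2 cover both cases: O(p -> b) and O(not p -> b). Since p ∨ not p is a tautology, O(b) follows.
From O(b) and premise 6, O(b -> d), we obtain O(d).
Premise 5, O(not c -> not d), contraposes to O(d -> c); with O(d) we get O(c).
Premise 3, O(h -> not c), contraposes to O(c -> not h); with O(c) we get O(not h).
Premise 1, O(not m -> h), contraposes to O(not h -> m); with O(not h) we get O(m).
Premises 7, 8, 9 do not contribute to this derivation.
Hence m is obligatory.

Obligatory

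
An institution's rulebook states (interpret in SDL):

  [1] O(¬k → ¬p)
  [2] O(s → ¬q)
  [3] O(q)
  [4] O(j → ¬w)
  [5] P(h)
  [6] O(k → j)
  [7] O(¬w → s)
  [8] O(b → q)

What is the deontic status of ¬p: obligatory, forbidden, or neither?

Premise 3 gives O(q).
The contrapositive of premise 2 (O(s → ¬q)) is O(q → ¬s), and O(q) is already established, so O(¬s).
The contrapositive of premise 7 (O(¬w → s)) is O(¬s → w), and O(¬s) is already established, so O(w).
Premise 4, O(j → ¬w), contraposes to O(w → ¬j); with O(w) we get O(¬j).
The contrapositive of premise 6 (O(k → j)) is O(¬j → ¬k), and O(¬j) is already established, so O(¬k).
With premise 1, O(¬k → ¬p), the K-axiom yields O(¬p).
Premises 5, 8 do not contribute to this derivation.
Hence ¬p is obligatory.

Obligatory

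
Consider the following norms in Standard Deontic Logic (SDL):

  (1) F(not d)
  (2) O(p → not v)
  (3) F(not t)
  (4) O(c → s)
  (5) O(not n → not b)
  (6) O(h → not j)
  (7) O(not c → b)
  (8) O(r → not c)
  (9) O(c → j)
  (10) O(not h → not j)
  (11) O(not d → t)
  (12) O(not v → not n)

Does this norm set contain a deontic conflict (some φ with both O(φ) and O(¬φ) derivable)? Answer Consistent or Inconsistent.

Premise 11 is O(not d → t); even if O(t) held, inferring O(not d) would be affirming the consequent — invalid.
So O(not d) is not derivable, and the apparent clash with O(d) does not arise.
A world satisfying every obligation exists (e.g. b=true, c=false, d=true, h=false, j=false, n=true, p=false, r=false, s=false, t=true, v=true); no atom is both obligatory and forbidden, so the set is consistent.

Consistent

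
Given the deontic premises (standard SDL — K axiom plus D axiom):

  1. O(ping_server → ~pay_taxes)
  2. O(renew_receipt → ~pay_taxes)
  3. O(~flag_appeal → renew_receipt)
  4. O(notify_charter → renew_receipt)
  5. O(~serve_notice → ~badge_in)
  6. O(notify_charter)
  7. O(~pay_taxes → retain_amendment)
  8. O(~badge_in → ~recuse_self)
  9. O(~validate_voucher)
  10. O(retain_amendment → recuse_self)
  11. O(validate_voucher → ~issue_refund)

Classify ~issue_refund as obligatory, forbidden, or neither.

Neither

Premise 11 is O(validate_voucher → ~issue_refund), but O(validate_voucher) is not derivable from the premises, so it does not yield O(~issue_refund).
No premise or chain of K-axiom applications forces O(~issue_refund), and none forces O(issue_refund). So ~issue_refund is neither obligatory nor forbidden under these norms.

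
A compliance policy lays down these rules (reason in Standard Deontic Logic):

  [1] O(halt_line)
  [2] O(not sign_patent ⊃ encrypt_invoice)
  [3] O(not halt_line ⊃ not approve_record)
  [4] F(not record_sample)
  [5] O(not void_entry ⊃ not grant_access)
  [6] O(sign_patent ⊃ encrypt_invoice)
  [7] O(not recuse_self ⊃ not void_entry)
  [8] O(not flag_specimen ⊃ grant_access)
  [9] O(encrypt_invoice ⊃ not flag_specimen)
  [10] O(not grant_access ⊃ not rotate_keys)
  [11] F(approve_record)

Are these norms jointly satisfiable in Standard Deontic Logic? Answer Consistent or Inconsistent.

Premise 3 is O(not halt_line ⊃ not approve_record); even if O(not approve_record) held, inferring O(not halt_line) would be affirming the consequent — invalid.
So O(not halt_line) is not derivable, and the apparent clash with O(halt_line) does not arise.
A world satisfying every obligation exists (e.g. approve_record=false, encrypt_invoice=true, flag_specimen=false, grant_access=true, halt_line=true, record_sample=true, recuse_self=true, rotate_keys=false, sign_patent=false, void_entry=true); no atom is both obligatory and forbidden, so the set is consistent.

Consistent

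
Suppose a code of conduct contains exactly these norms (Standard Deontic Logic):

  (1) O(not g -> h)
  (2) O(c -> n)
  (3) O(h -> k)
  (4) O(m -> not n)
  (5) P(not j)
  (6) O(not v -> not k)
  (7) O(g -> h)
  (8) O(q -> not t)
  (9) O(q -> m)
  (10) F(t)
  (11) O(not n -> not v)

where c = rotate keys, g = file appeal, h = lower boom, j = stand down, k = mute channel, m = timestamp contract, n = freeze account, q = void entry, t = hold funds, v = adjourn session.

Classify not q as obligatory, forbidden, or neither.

Premises 1 and 7 cover both cases: O(not g -> h) and O(g -> h). Since not g ∨ g is a tautology, O(h) follows.
Applying K to premise 3 (O(h -> k)) and O(h) yields O(k).
Premise 6 is O(not v -> not k); contrapositively O(k -> v). Since O(k) holds, K gives O(v).
The contrapositive of premise 11 (O(not n -> not v)) is O(v -> n), and O(v) is already established, so O(n).
Premise 4 is O(m -> not n); contrapositively O(n -> not m). Since O(n) holds, K gives O(not m).
The contrapositive of premise 9 (O(q -> m)) is O(not m -> not q), and O(not m) is already established, so O(not q).
Premises 2, 5, 8, 10 do not contribute to this derivation.
Hence not q is obligatory.

Obligatory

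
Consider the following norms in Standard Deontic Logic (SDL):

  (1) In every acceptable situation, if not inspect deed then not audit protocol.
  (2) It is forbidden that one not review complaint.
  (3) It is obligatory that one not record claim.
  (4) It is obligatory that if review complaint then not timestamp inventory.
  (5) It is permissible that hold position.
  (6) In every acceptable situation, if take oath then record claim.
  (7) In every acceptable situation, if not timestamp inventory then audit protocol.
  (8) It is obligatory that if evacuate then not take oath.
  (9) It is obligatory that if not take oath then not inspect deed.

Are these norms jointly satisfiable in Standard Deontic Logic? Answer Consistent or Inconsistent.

From premise 3 we have O(¬record_claim).
Premise 6, O(take_oath → record_claim), contraposes to O(¬record_claim → ¬take_oath); with O(¬record_claim) we get O(¬take_oath).
From O(¬take_oath) and premise 9, O(¬take_oath → ¬inspect_deed), we obtain O(¬inspect_deed).
Premise 1 is O(¬inspect_deed → ¬audit_protocol); since O(¬inspect_deed), deontic closure gives O(¬audit_protocol).
Premise 7 is O(¬timestamp_inventory → audit_protocol); contrapositively O(¬audit_protocol → timestamp_inventory). Since O(¬audit_protocol) holds, K gives O(timestamp_inventory).
Premise 4 is O(review_complaint → ¬timestamp_inventory); contrapositively O(timestamp_inventory → ¬review_complaint). Since O(timestamp_inventory) holds, K gives O(¬review_complaint).
But premise 2, F(¬review_complaint), means O(review_complaint).
We now have both O(¬review_complaint) and O(review_complaint) — review_complaint is simultaneously obligatory and forbidden, violating the D-axiom.

Inconsistent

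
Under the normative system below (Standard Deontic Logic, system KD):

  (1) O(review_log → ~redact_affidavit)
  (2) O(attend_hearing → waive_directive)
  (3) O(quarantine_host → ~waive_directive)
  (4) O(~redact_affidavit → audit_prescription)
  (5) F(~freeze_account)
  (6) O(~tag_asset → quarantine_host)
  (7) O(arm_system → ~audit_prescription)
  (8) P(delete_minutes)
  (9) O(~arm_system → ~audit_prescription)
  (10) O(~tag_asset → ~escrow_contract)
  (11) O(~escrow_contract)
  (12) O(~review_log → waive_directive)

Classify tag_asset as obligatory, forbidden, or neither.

Premises 7 and 9 cover both cases: O(arm_system → ~audit_prescription) and O(~arm_system → ~audit_prescription). Since arm_system ∨ ~arm_system is a tautology, O(~audit_prescription) follows.
Premise 4, O(~redact_affidavit → audit_prescription), contraposes to O(~audit_prescription → redact_affidavit); with O(~audit_prescription) we get O(redact_affidavit).
Premise 1 is O(review_log → ~redact_affidavit); contrapositively O(redact_affidavit → ~review_log). Since O(redact_affidavit) holds, K gives O(~review_log).
From O(~review_log) and premise 12, O(~review_log → waive_directive), we obtain O(waive_directive).
Premise 3, O(quarantine_host → ~waive_directive), contraposes to O(waive_directive → ~quarantine_host); with O(waive_directive) we get O(~quarantine_host).
Premise 6 is O(~tag_asset → quarantine_host); contrapositively O(~quarantine_host → tag_asset). Since O(~quarantine_host) holds, K gives O(tag_asset).
Premises 2, 5, 8, 10, 11 do not contribute to this derivation.
Hence tag_asset is obligatory.

Obligatory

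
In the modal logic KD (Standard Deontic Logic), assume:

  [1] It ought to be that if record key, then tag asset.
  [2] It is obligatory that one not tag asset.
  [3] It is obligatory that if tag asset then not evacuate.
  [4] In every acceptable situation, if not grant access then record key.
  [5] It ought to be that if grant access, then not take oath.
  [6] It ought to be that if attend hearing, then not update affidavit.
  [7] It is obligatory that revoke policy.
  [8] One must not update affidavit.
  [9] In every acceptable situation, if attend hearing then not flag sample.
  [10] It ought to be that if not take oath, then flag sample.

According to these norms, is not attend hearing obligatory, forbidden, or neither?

From premise 2 we have O(¬tag_asset).
The contrapositive of premise 1 (O(record_key → tag_asset)) is O(¬tag_asset → ¬record_key), and O(¬tag_asset) is already established, so O(¬record_key).
Premise 4 is O(¬grant_access → record_key); contrapositively O(¬record_key → grant_access). Since O(¬record_key) holds, K gives O(grant_access).
From O(grant_access) and premise 5, O(grant_access → ¬take_oath), we obtain O(¬take_oath).
Premise 10 is O(¬take_oath → flag_sample); since O(¬take_oath), deontic closure gives O(flag_sample).
Premise 9 is O(attend_hearing → ¬flag_sample); contrapositively O(flag_sample → ¬attend_hearing). Since O(flag_sample) holds, K gives O(¬attend_hearing).
Premises 3, 6, 7, 8 do not contribute to this derivation.
Hence ¬attend_hearing is obligatory.

Obligatory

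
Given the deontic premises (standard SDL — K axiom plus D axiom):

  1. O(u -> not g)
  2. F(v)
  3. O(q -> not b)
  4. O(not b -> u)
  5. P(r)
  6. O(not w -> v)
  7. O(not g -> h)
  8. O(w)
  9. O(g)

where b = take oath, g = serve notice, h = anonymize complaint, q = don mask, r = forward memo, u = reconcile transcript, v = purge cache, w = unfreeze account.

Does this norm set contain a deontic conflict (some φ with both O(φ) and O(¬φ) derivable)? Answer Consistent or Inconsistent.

Consistent

Premise 6 is O(not w -> v), but O(not w) is not derivable from the premises, so it does not yield O(v).
So O(v) is not derivable, and the apparent clash with O(not v) does not arise.
A world satisfying every obligation exists (e.g. b=true, g=true, h=false, q=false, r=false, u=false, v=false, w=true); no atom is both obligatory and forbidden, so the set is consistent.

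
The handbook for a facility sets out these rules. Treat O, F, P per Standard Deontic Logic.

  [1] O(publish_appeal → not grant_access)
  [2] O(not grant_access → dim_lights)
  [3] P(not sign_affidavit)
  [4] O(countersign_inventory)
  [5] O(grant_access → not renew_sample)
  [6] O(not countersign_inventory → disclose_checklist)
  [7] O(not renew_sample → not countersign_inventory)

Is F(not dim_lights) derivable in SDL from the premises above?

Yes

Premise 4 gives O(countersign_inventory).
Premise 7, O(not renew_sample → not countersign_inventory), contraposes to O(countersign_inventory → renew_sample); with O(countersign_inventory) we get O(renew_sample).
Premise 5 is O(grant_access → not renew_sample); contrapositively O(renew_sample → not grant_access). Since O(renew_sample) holds, K gives O(not grant_access).
From O(not grant_access) and premise 2, O(not grant_access → dim_lights), we obtain O(dim_lights).
Premises 1, 3, 6 do not contribute to this derivation.
So O(dim_lights) holds, i.e. F(not dim_lights). The claim follows.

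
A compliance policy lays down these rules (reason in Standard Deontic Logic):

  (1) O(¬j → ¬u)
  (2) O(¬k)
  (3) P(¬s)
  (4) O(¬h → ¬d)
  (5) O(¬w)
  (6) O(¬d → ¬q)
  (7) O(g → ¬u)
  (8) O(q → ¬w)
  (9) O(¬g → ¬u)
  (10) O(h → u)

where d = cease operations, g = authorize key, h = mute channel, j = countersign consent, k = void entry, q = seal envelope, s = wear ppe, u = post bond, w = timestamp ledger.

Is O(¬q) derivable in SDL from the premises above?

Premises 7 and 9 are O(g → ¬u) and O(¬g → ¬u); every ideal world satisfies g or ¬g, so in either case ¬u holds — hence O(¬u).
Premise 10, O(h → u), contraposes to O(¬u → ¬h); with O(¬u) we get O(¬h).
Applying K to premise 4 (O(¬h → ¬d)) and O(¬h) yields O(¬d).
Applying K to premise 6 (O(¬d → ¬q)) and O(¬d) yields O(¬q).
Premises 1, 2, 3, 5, 8 do not contribute to this derivation.
So O(¬q) follows.

Yes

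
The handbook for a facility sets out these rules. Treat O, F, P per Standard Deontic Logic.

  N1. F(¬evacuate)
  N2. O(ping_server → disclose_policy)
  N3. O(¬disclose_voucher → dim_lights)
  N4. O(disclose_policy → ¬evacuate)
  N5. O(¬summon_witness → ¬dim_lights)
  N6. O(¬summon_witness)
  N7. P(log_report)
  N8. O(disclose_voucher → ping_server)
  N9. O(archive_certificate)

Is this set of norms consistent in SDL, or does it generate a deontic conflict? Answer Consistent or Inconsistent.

Premise 1, F(¬evacuate), is equivalent to O(evacuate).
Premise 4 is O(disclose_policy → ¬evacuate); contrapositively O(evacuate → ¬disclose_policy). Since O(evacuate) holds, K gives O(¬disclose_policy).
Premise 2 is O(ping_server → disclose_policy); contrapositively O(¬disclose_policy → ¬ping_server). Since O(¬disclose_policy) holds, K gives O(¬ping_server).
Premise 8 is O(disclose_voucher → ping_server); contrapositively O(¬ping_server → ¬disclose_voucher). Since O(¬ping_server) holds, K gives O(¬disclose_voucher).
Applying K to premise 3 (O(¬disclose_voucher → dim_lights)) and O(¬disclose_voucher) yields O(dim_lights).
Premise 5 is O(¬summon_witness → ¬dim_lights); contrapositively O(dim_lights → summon_witness). Since O(dim_lights) holds, K gives O(summon_witness).
Yet premise 6 states O(¬summon_witness).
We now have both O(summon_witness) and O(¬summon_witness) — summon_witness is simultaneously obligatory and forbidden, violating the D-axiom.

Inconsistent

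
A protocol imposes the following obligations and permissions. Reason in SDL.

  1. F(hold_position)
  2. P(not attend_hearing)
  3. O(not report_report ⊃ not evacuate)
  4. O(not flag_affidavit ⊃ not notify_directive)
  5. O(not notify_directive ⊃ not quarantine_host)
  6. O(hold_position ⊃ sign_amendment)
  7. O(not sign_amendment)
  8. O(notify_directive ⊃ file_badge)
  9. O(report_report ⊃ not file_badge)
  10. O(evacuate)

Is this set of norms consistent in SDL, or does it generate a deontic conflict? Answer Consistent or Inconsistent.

Consistent

Premise 6 is O(hold_position ⊃ sign_amendment), but O(hold_position) is not derivable from the premises, so it does not yield O(sign_amendment).
So O(sign_amendment) is not derivable, and the apparent clash with O(not sign_amendment) does not arise.
A world satisfying every obligation exists (e.g. attend_hearing=false, evacuate=true, file_badge=false, flag_affidavit=false, hold_position=false, notify_directive=false, quarantine_host=false, report_report=true, sign_amendment=false); no atom is both obligatory and forbidden, so the set is consistent.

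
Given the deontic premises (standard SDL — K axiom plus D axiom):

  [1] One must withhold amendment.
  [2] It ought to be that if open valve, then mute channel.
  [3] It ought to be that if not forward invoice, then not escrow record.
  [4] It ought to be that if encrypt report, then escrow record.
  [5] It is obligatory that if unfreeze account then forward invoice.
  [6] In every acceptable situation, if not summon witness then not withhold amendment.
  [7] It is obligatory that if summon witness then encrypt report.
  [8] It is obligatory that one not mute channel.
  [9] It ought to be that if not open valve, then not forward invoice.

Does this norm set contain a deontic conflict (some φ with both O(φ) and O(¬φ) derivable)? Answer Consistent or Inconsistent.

From premise 1 we have O(withhold_amendment).
Premise 6, O(¬summon_witness → ¬withhold_amendment), contraposes to O(withhold_amendment → summon_witness); with O(withhold_amendment) we get O(summon_witness).
Premise 7 is O(summon_witness → encrypt_report); since O(summon_witness), deontic closure gives O(encrypt_report).
From O(encrypt_report) and premise 4, O(encrypt_report → escrow_record), we obtain O(escrow_record).
The contrapositive of premise 3 (O(¬forward_invoice → ¬escrow_record)) is O(escrow_record → forward_invoice), and O(escrow_record) is already established, so O(forward_invoice).
The contrapositive of premise 9 (O(¬open_valve → ¬forward_invoice)) is O(forward_invoice → open_valve), and O(forward_invoice) is already established, so O(open_valve).
With premise 2, O(open_valve → mute_channel), the K-axiom yields O(mute_channel).
Yet premise 8 states O(¬mute_channel).
We now have both O(mute_channel) and O(¬mute_channel) — mute_channel is simultaneously obligatory and forbidden, violating the D-axiom.

Inconsistent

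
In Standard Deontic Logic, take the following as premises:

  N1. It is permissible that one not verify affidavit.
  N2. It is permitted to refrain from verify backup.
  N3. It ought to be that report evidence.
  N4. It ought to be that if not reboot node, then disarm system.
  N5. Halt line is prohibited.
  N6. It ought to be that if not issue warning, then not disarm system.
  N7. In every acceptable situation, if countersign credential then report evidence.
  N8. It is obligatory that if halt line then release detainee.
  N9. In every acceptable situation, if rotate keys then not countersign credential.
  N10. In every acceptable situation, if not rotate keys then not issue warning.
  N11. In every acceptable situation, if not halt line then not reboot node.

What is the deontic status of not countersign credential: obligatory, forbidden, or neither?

F(halt_line) at premise 5 means O(¬halt_line).
Premise 11 is O(¬halt_line → ¬reboot_node); since O(¬halt_line), deontic closure gives O(¬reboot_node).
From O(¬reboot_node) and premise 4, O(¬reboot_node → disarm_system), we obtain O(disarm_system).
Premise 6, O(¬issue_warning → ¬disarm_system), contraposes to O(disarm_system → issue_warning); with O(disarm_system) we get O(issue_warning).
The contrapositive of premise 10 (O(¬rotate_keys → ¬issue_warning)) is O(issue_warning → rotate_keys), and O(issue_warning) is already established, so O(rotate_keys).
Premise 9 is O(rotate_keys → ¬countersign_credential); since O(rotate_keys), deontic closure gives O(¬countersign_credential).
Premises 1, 2, 3, 7, 8 do not contribute to this derivation.
Hence ¬countersign_credential is obligatory.

Obligatory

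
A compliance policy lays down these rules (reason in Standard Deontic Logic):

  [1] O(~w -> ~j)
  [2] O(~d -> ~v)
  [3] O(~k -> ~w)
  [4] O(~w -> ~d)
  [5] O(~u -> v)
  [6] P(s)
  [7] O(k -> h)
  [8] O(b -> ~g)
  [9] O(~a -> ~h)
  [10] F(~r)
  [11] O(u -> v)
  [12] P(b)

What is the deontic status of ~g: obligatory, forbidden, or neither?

Neither

Premise 8 is O(b -> ~g), but O(b) is not derivable from the premises (the permission P(b) asserts only ~O(~b), not O(b)), so it does not yield O(~g).
No premise or chain of K-axiom applications forces O(~g), and none forces O(g). So ~g is neither obligatory nor forbidden under these norms.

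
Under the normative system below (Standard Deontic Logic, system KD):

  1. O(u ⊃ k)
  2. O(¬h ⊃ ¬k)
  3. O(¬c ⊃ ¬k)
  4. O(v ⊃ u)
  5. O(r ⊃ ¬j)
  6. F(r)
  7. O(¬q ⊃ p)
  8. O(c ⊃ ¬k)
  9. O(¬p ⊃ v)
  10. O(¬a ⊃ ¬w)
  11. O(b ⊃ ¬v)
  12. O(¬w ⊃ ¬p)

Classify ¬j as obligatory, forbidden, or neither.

Neither

Premise 5 is O(r ⊃ ¬j), but O(r) is not derivable from the premises, so it does not yield O(¬j).
No premise or chain of K-axiom applications forces O(¬j), and none forces O(j). So ¬j is neither obligatory nor forbidden under these norms.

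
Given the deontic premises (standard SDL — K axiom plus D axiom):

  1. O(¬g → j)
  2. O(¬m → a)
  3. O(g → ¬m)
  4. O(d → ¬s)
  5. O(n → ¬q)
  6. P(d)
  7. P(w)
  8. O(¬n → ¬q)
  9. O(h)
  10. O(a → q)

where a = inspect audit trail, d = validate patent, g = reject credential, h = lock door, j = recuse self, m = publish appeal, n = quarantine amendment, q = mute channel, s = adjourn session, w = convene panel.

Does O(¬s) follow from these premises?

Premise 4 is O(d → ¬s), but O(d) is not derivable from the premises (the permission P(d) asserts only ¬O(¬d), not O(d)), so it does not yield O(¬s).
No other premise forces O(¬s). An ideal world satisfying every premise can still have ¬s false, so O(¬s) is not derivable.

No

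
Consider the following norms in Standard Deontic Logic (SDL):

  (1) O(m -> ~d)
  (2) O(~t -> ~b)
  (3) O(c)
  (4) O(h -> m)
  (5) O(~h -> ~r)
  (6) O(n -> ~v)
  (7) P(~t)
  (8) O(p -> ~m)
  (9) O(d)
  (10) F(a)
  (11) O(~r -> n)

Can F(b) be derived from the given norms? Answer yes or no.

Premise 2 is O(~t -> ~b), but O(~t) is not derivable from the premises (the permission P(~t) asserts only ~O(t), not O(~t)), so it does not yield O(~b).
No other premise forces O(~b). An ideal world satisfying every premise can still have b true, so F(b) is not derivable.

No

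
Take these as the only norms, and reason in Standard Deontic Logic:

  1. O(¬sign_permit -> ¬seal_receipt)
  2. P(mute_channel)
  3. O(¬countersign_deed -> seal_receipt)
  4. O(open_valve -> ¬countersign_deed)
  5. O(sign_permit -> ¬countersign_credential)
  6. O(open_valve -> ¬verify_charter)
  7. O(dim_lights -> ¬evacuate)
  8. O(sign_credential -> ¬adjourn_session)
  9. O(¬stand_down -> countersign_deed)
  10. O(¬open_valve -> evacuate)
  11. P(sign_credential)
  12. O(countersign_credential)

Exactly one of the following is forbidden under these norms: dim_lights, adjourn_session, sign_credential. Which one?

Premise 12 gives O(countersign_credential).
Premise 5, O(sign_permit -> ¬countersign_credential), contraposes to O(countersign_credential -> ¬sign_permit); with O(countersign_credential) we get O(¬sign_permit).
Premise 1 is O(¬sign_permit -> ¬seal_receipt); since O(¬sign_permit), deontic closure gives O(¬seal_receipt).
The contrapositive of premise 3 (O(¬countersign_deed -> seal_receipt)) is O(¬seal_receipt -> countersign_deed), and O(¬seal_receipt) is already established, so O(countersign_deed).
The contrapositive of premise 4 (O(open_valve -> ¬countersign_deed)) is O(countersign_deed -> ¬open_valve), and O(countersign_deed) is already established, so O(¬open_valve).
From O(¬open_valve) and premise 10, O(¬open_valve -> evacuate), we obtain O(evacuate).
Premise 7 is O(dim_lights -> ¬evacuate); contrapositively O(evacuate -> ¬dim_lights). Since O(evacuate) holds, K gives O(¬dim_lights).
So O(¬dim_lights) holds, i.e. dim_lights is forbidden. None of the other listed options is forbidden under the premises.

dim_lights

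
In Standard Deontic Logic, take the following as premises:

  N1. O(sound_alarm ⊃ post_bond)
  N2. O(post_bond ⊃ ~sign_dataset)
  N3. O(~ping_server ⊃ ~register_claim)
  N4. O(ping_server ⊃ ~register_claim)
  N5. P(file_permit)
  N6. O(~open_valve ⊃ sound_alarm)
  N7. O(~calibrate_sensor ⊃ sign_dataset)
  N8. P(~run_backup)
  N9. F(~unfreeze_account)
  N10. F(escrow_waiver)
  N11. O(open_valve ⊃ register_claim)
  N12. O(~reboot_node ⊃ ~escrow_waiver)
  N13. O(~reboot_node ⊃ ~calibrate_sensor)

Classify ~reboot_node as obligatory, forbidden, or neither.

Forbidden

Premises 4 and 3 are O(ping_server ⊃ ~register_claim) and O(~ping_server ⊃ ~register_claim); every ideal world satisfies ping_server or ~ping_server, so in either case ~register_claim holds — hence O(~register_claim).
The contrapositive of premise 11 (O(open_valve ⊃ register_claim)) is O(~register_claim ⊃ ~open_valve), and O(~register_claim) is already established, so O(~open_valve).
Applying K to premise 6 (O(~open_valve ⊃ sound_alarm)) and O(~open_valve) yields O(sound_alarm).
Applying K to premise 1 (O(sound_alarm ⊃ post_bond)) and O(sound_alarm) yields O(post_bond).
From O(post_bond) and premise 2, O(post_bond ⊃ ~sign_dataset), we obtain O(~sign_dataset).
Premise 7 is O(~calibrate_sensor ⊃ sign_dataset); contrapositively O(~sign_dataset ⊃ calibrate_sensor). Since O(~sign_dataset) holds, K gives O(calibrate_sensor).
The contrapositive of premise 13 (O(~reboot_node ⊃ ~calibrate_sensor)) is O(calibrate_sensor ⊃ reboot_node), and O(calibrate_sensor) is already established, so O(reboot_node).
Premises 5, 8, 9, 10, 12 do not contribute to this derivation.
Thus O(reboot_node), which is F(~reboot_node): ~reboot_node is forbidden.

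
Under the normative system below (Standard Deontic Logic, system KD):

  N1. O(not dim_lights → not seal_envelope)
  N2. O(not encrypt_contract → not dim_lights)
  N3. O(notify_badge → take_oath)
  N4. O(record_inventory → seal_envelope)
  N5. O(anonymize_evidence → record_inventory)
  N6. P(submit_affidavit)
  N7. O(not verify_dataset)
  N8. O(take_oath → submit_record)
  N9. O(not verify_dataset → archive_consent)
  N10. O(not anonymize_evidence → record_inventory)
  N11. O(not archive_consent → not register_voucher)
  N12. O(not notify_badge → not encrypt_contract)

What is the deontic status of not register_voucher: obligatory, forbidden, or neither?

Premise 11 is O(not archive_consent → not register_voucher), but O(not archive_consent) is not derivable from the premises, so it does not yield O(not register_voucher).
No premise or chain of K-axiom applications forces O(not register_voucher), and none forces O(register_voucher). So not register_voucher is neither obligatory nor forbidden under these norms.

Neither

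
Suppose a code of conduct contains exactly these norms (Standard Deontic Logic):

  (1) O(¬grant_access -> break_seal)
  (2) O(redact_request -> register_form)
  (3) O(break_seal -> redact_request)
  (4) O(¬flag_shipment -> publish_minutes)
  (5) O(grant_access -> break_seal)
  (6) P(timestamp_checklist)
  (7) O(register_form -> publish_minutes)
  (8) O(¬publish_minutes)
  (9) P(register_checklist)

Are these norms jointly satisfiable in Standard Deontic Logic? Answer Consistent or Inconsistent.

By case analysis on grant_access: premise 5 gives O(grant_access -> break_seal) and premise 1 gives O(¬grant_access -> break_seal), so O(break_seal) either way.
Premise 3 is O(break_seal -> redact_request); since O(break_seal), deontic closure gives O(redact_request).
Premise 2 is O(redact_request -> register_form); since O(redact_request), deontic closure gives O(register_form).
From O(register_form) and premise 7, O(register_form -> publish_minutes), we obtain O(publish_minutes).
But premise 8 directly asserts O(¬publish_minutes).
We now have both O(publish_minutes) and O(¬publish_minutes) — publish_minutes is simultaneously obligatory and forbidden, violating the D-axiom.

Inconsistent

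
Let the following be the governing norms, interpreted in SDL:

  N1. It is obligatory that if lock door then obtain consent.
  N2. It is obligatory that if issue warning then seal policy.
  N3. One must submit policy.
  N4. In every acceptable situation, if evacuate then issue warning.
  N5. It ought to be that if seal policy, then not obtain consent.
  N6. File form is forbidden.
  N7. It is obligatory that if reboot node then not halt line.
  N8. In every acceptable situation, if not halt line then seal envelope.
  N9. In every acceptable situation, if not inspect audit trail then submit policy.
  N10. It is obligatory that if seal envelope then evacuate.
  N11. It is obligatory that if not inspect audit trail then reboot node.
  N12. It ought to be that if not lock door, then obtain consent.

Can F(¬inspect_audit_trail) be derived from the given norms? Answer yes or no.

By case analysis on lock_door: premise 1 gives O(lock_door → obtain_consent) and premise 12 gives O(¬lock_door → obtain_consent), so O(obtain_consent) either way.
Premise 5 is O(seal_policy → ¬obtain_consent); contrapositively O(obtain_consent → ¬seal_policy). Since O(obtain_consent) holds, K gives O(¬seal_policy).
Premise 2 is O(issue_warning → seal_policy); contrapositively O(¬seal_policy → ¬issue_warning). Since O(¬seal_policy) holds, K gives O(¬issue_warning).
The contrapositive of premise 4 (O(evacuate → issue_warning)) is O(¬issue_warning → ¬evacuate), and O(¬issue_warning) is already established, so O(¬evacuate).
Premise 10, O(seal_envelope → evacuate), contraposes to O(¬evacuate → ¬seal_envelope); with O(¬evacuate) we get O(¬seal_envelope).
Premise 8 is O(¬halt_line → seal_envelope); contrapositively O(¬seal_envelope → halt_line). Since O(¬seal_envelope) holds, K gives O(halt_line).
Premise 7 is O(reboot_node → ¬halt_line); contrapositively O(halt_line → ¬reboot_node). Since O(halt_line) holds, K gives O(¬reboot_node).
Premise 11, O(¬inspect_audit_trail → reboot_node), contraposes to O(¬reboot_node → inspect_audit_trail); with O(¬reboot_node) we get O(inspect_audit_trail).
Premises 3, 6, 9 do not contribute to this derivation.
So O(inspect_audit_trail) holds, i.e. F(¬inspect_audit_trail). The claim follows.

Yes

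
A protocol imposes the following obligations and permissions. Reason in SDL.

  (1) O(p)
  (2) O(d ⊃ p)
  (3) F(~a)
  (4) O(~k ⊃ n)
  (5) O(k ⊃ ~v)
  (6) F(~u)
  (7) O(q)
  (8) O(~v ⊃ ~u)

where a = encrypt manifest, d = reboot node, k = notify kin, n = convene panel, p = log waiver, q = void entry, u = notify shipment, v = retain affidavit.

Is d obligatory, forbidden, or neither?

Premise 2 is O(d ⊃ p); even if O(p) held, inferring O(d) would be affirming the consequent — invalid.
No premise or chain of K-axiom applications forces O(d), and none forces O(~d). So d is neither obligatory nor forbidden under these norms.

Neither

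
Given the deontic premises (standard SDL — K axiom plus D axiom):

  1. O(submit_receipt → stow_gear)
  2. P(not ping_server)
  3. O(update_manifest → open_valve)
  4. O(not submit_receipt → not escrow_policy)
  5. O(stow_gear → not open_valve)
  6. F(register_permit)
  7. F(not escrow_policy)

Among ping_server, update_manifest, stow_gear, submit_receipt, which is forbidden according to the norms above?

F(not escrow_policy) at premise 7 means O(escrow_policy).
Premise 4 is O(not submit_receipt → not escrow_policy); contrapositively O(escrow_policy → submit_receipt). Since O(escrow_policy) holds, K gives O(submit_receipt).
With premise 1, O(submit_receipt → stow_gear), the K-axiom yields O(stow_gear).
With premise 5, O(stow_gear → not open_valve), the K-axiom yields O(not open_valve).
Premise 3 is O(update_manifest → open_valve); contrapositively O(not open_valve → not update_manifest). Since O(not open_valve) holds, K gives O(not update_manifest).
So O(not update_manifest) holds, i.e. update_manifest is forbidden. None of the other listed options is forbidden under the premises.

update_manifest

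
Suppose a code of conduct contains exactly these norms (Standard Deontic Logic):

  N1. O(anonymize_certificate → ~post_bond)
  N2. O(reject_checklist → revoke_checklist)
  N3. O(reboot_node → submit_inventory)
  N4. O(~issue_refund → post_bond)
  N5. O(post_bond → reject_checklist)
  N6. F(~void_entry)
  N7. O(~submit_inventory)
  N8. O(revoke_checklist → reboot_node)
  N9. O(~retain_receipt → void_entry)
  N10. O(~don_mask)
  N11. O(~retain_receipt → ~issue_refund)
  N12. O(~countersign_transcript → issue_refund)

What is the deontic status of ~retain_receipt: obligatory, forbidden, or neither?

Premise 7 gives O(~submit_inventory).
Premise 3 is O(reboot_node → submit_inventory); contrapositively O(~submit_inventory → ~reboot_node). Since O(~submit_inventory) holds, K gives O(~reboot_node).
Premise 8, O(revoke_checklist → reboot_node), contraposes to O(~reboot_node → ~revoke_checklist); with O(~reboot_node) we get O(~revoke_checklist).
Premise 2, O(reject_checklist → revoke_checklist), contraposes to O(~revoke_checklist → ~reject_checklist); with O(~revoke_checklist) we get O(~reject_checklist).
Premise 5, O(post_bond → reject_checklist), contraposes to O(~reject_checklist → ~post_bond); with O(~reject_checklist) we get O(~post_bond).
The contrapositive of premise 4 (O(~issue_refund → post_bond)) is O(~post_bond → issue_refund), and O(~post_bond) is already established, so O(issue_refund).
Premise 11 is O(~retain_receipt → ~issue_refund); contrapositively O(issue_refund → retain_receipt). Since O(issue_refund) holds, K gives O(retain_receipt).
Premises 1, 6, 9, 10, 12 do not contribute to this derivation.
Thus O(retain_receipt), which is F(~retain_receipt): ~retain_receipt is forbidden.

Forbidden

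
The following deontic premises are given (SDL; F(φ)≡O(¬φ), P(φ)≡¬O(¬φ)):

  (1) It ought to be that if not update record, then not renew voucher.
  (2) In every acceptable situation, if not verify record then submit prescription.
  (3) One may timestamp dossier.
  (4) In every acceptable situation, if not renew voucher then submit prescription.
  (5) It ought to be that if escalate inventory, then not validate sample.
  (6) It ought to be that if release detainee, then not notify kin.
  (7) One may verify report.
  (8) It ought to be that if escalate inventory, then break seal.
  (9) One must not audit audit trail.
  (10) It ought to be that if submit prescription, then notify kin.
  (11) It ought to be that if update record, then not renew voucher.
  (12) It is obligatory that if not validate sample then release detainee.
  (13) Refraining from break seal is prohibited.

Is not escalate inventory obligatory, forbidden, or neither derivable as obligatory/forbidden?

Premises 11 and 1 are O(update_record → ¬renew_voucher) and O(¬update_record → ¬renew_voucher); every ideal world satisfies update_record or ¬update_record, so in either case ¬renew_voucher holds — hence O(¬renew_voucher).
From O(¬renew_voucher) and premise 4, O(¬renew_voucher → submit_prescription), we obtain O(submit_prescription).
With premise 10, O(submit_prescription → notify_kin), the K-axiom yields O(notify_kin).
The contrapositive of premise 6 (O(release_detainee → ¬notify_kin)) is O(notify_kin → ¬release_detainee), and O(notify_kin) is already established, so O(¬release_detainee).
The contrapositive of premise 12 (O(¬validate_sample → release_detainee)) is O(¬release_detainee → validate_sample), and O(¬release_detainee) is already established, so O(validate_sample).
Premise 5 is O(escalate_inventory → ¬validate_sample); contrapositively O(validate_sample → ¬escalate_inventory). Since O(validate_sample) holds, K gives O(¬escalate_inventory).
Premises 2, 3, 7, 8, 9, 13 do not contribute to this derivation.
Hence ¬escalate_inventory is obligatory.

Obligatory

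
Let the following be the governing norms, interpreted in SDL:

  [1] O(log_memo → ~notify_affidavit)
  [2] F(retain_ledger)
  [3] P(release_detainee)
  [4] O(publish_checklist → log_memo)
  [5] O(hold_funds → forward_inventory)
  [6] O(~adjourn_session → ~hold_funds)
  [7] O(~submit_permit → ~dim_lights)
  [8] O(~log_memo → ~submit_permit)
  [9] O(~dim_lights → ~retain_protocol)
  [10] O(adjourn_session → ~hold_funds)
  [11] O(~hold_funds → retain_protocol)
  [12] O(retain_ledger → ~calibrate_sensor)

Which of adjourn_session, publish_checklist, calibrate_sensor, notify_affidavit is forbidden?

By case analysis on ~adjourn_session: premise 6 gives O(~adjourn_session → ~hold_funds) and premise 10 gives O(adjourn_session → ~hold_funds), so O(~hold_funds) either way.
Applying K to premise 11 (O(~hold_funds → retain_protocol)) and O(~hold_funds) yields O(retain_protocol).
Premise 9, O(~dim_lights → ~retain_protocol), contraposes to O(retain_protocol → dim_lights); with O(retain_protocol) we get O(dim_lights).
Premise 7, O(~submit_permit → ~dim_lights), contraposes to O(dim_lights → submit_permit); with O(dim_lights) we get O(submit_permit).
The contrapositive of premise 8 (O(~log_memo → ~submit_permit)) is O(submit_permit → log_memo), and O(submit_permit) is already established, so O(log_memo).
Applying K to premise 1 (O(log_memo → ~notify_affidavit)) and O(log_memo) yields O(~notify_affidavit).
So O(~notify_affidavit) holds, i.e. notify_affidavit is forbidden. None of the other listed options is forbidden under the premises.

notify_affidavit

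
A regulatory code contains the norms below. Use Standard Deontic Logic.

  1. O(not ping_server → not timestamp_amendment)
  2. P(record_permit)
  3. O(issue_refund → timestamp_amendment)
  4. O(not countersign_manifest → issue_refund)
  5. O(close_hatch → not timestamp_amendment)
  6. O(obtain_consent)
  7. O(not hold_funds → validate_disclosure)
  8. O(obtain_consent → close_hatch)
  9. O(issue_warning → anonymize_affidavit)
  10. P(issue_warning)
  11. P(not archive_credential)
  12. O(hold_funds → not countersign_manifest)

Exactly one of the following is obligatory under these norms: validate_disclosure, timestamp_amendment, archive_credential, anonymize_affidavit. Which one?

validate_disclosure

Premise 6 states O(obtain_consent) outright.
Applying K to premise 8 (O(obtain_consent → close_hatch)) and O(obtain_consent) yields O(close_hatch).
From O(close_hatch) and premise 5, O(close_hatch → not timestamp_amendment), we obtain O(not timestamp_amendment).
The contrapositive of premise 3 (O(issue_refund → timestamp_amendment)) is O(not timestamp_amendment → not issue_refund), and O(not timestamp_amendment) is already established, so O(not issue_refund).
Premise 4, O(not countersign_manifest → issue_refund), contraposes to O(not issue_refund → countersign_manifest); with O(not issue_refund) we get O(countersign_manifest).
The contrapositive of premise 12 (O(hold_funds → not countersign_manifest)) is O(countersign_manifest → not hold_funds), and O(countersign_manifest) is already established, so O(not hold_funds).
Premise 7 is O(not hold_funds → validate_disclosure); since O(not hold_funds), deontic closure gives O(validate_disclosure).
So O(validate_disclosure) holds — validate_disclosure is obligatory. None of the other listed options is made obligatory by any chain of premises.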